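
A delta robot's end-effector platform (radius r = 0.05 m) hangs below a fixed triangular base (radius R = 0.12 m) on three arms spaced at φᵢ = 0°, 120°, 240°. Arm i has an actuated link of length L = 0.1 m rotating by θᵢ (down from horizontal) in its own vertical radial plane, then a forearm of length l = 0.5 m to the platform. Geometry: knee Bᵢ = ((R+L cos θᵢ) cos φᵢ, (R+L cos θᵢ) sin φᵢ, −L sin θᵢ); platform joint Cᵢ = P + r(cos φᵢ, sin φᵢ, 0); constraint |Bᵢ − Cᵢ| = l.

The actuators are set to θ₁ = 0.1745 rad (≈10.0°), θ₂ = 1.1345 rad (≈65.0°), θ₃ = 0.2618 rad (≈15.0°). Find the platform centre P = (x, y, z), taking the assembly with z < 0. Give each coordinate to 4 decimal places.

φ1=0.0°: virtual centre (0.1685, 0.0000, -0.0174), radius l
arm 2 at φ=120.0°: (R−r)+L cos θ2 = 0.1123;  centre 2 = (-0.0561, 0.0972, -0.0906)
φ3=240.0°: virtual centre (-0.0833, -0.1443, -0.0259), radius l
|centre ₂|²−|centre ₁|² = -0.0079;  |centre ₃|²−|centre ₁|² = -0.0003
plane₁₂: -0.4492x+0.1944y+-0.1465z = -0.0079
det = 0.2275;  x = 0.0102+-0.2004z,  y = -0.0169+0.2907z
into |P−centre ₁|² = l²: 1.1246z² + 0.0883z + -0.2244 = 0;  Δ = 1.0171;  z = -0.4876 or 0.4091 → z<0 root = -0.4876
x = 0.1079, y = -0.1586

(0.1079, -0.1586, -0.4876)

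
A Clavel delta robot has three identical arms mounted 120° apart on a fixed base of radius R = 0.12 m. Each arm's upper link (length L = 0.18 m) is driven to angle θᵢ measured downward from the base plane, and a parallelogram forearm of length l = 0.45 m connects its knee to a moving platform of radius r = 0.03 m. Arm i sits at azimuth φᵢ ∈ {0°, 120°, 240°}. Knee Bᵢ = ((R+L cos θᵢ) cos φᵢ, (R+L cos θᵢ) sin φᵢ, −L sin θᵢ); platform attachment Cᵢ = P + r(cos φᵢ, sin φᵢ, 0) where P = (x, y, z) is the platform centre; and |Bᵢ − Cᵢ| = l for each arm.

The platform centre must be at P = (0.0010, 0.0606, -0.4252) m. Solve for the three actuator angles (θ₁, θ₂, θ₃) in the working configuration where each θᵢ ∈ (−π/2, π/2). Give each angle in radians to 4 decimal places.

rotate P by −φ1: (0.0010, 0.0606, -0.4252)
  e−x'=0.0890;  (l²−L²−(e−x')²−y'²−z²)/2L = -0.0619
  θ1 = atan2(B,A) + arccos(C/0.4344) = 0.3493
rotate P by −φ2: (0.0520, -0.0312, -0.4252)
  A=0.0380, B=-0.4252, C=(l²−L²−A²−y'²−z²)/(2L)=-0.0364
  √(A²+B²)=0.4269;  θ2 = -1.4816+1.6562 ≈ 0.1746
arm 3 (φ=240.0°): x'=-0.0530, y'=-0.0294
  A cos θ + B sin θ = C:  0.1430·cos θ + -0.4252·sin θ = -0.0889
  γ=atan2(-0.4252,0.1430)=-1.2464;  ψ=arccos(-0.1982)=1.7703;  θ3=γ+ψ≈0.5239

θ₁ = 0.3493, θ₂ = 0.1746, θ₃ = 0.5239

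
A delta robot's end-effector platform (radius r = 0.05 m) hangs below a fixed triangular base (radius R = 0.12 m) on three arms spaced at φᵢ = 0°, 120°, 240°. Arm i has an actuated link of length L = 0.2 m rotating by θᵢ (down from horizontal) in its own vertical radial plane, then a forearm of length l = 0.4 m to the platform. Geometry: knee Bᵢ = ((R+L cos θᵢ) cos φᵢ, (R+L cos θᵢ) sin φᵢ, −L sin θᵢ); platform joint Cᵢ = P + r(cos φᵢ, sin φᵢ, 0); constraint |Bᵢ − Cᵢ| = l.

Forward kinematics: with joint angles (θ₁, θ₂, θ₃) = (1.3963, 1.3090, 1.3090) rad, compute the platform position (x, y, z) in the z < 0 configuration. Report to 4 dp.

(-0.0204, 0.0000, -0.5769)

O1 = (0.1047·cos0.0°, 0.1047·sin0.0°, -0.1970) = (0.1047, 0.0000, -0.1970)
O2 = (0.1218·cos120.0°, 0.1218·sin120.0°, -0.1932) = (-0.0609, 0.1055, -0.1932)
φ3=240.0°: virtual centre (-0.0609, -0.1055, -0.1932), radius l
eliminate P² terms by subtracting sphere 1 from 2 and 3
plane₁₂: -0.3312x+0.2109y+0.0076z = 0.0024
det = 0.1397;  x = -0.0072+0.0228z,  y = 0.0000+0.0000z
sphere 1 gives Az²+Bz+C=0 with A=1.0005, B=0.3888, C=-0.1087;  B²−4AC=0.5861;  roots -0.5769, 0.1883;  negative root z = -0.5769
x = -0.0204, y = 0.0000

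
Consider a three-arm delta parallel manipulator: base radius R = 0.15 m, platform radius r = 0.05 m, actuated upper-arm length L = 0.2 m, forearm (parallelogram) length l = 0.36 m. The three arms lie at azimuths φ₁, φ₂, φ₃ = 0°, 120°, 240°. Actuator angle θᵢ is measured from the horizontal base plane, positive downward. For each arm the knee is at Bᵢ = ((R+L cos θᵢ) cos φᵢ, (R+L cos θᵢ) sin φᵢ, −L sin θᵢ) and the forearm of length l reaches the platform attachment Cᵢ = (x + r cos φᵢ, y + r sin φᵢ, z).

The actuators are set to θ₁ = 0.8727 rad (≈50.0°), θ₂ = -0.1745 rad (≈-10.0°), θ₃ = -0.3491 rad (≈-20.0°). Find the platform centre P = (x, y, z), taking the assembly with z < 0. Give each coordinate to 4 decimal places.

φ1=0.0°: virtual centre (0.2286, 0.0000, -0.1532), radius l
arm 2 at φ=120.0°: ρ2 = 0.2970;  O2 = (-0.1485, 0.2572, 0.0347)
φ3=240.0°: virtual centre (-0.1440, -0.2494, 0.0684), radius l
subtract pairs → two planes through P
linear system: -0.7541x+0.5144y = 0.0137−0.3759z; -0.7450x+-0.4987y = 0.0119−0.4432z
det = 0.7593;  x = -0.0170+0.5472z,  y = 0.0016+0.0714z
quadratic in z: (1.3045)z²+(0.0379)z+(-0.0458)=0, √Δ=0.4904 → z ∈ {-0.2025, 0.1734}; z = -0.2025 (taking z<0)
x = -0.1278, y = -0.0128

(-0.1278, -0.0128, -0.2025)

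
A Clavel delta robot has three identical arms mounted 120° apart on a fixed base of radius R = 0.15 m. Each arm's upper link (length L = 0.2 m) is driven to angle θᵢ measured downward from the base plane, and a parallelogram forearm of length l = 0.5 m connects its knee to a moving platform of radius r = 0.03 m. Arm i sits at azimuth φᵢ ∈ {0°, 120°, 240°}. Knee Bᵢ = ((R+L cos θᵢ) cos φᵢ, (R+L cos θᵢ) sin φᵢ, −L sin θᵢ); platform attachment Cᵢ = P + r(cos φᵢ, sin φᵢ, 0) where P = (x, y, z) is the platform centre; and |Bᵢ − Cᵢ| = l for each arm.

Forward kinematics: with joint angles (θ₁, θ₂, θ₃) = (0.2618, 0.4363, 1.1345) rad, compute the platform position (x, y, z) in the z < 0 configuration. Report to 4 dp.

(0.1208, 0.1478, -0.4889)

φ1=0.0°: virtual centre (0.3132, 0.0000, -0.0518), radius l
S2 = (0.3013·cos120.0°, 0.3013·sin120.0°, -0.0845) = (-0.1506, 0.2609, -0.0845)
S3 = (0.2045·cos240.0°, 0.2045·sin240.0°, -0.1813) = (-0.1023, -0.1771, -0.1813)
eliminate P² terms by subtracting sphere 1 from 2 and 3
[-0.9276 0.5218 -0.0655]·P = -0.0029;  [-0.8309 -0.3542 -0.2590]·P = -0.0261
det = 0.7622;  x = 0.0192+-0.2078z,  y = 0.0286+-0.2438z
quadratic in z: (1.1026)z²+(0.2117)z+(-0.1601)=0, √Δ=0.8665 → z ∈ {-0.4889, 0.2969}; z = -0.4889 (taking z<0)
x = 0.1208, y = 0.1478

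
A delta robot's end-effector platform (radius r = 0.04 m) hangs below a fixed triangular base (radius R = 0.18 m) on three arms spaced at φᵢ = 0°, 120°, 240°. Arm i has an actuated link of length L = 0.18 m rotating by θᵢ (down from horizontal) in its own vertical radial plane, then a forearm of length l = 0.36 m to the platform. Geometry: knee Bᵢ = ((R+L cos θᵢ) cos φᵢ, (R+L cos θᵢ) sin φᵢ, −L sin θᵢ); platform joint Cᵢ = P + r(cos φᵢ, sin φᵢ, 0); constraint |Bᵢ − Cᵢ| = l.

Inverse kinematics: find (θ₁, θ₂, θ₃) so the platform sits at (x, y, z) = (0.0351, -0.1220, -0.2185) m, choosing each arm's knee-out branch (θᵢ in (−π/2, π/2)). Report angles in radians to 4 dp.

arm 1 (φ=0.0°): x'=0.0351, y'=-0.1220
  e−x'=0.1049;  (l²−L²−(e−x')²−y'²−z²)/2L = 0.0655
  √(A²+B²)=0.2424;  θ1 = -1.1232+1.2973 ≈ 0.1741
φ2=120.0° → target in arm frame (-0.1232, 0.0306)
  A cos θ + B sin θ = C:  0.2632·cos θ + -0.2185·sin θ = -0.0577
  √(A²+B²)=0.3421;  θ2 = -0.6929+1.7401 ≈ 1.0473
rotate P by −φ3: (0.0881, 0.0914, -0.2185)
  A=0.0519, B=-0.2185, C=(l²−L²−A²−y'²−z²)/(2L)=0.1067
  √(A²+B²)=0.2246;  θ3 = -1.3376+1.0757 ≈ -0.2619

θ₁ = 0.1741, θ₂ = 1.0473, θ₃ = -0.2619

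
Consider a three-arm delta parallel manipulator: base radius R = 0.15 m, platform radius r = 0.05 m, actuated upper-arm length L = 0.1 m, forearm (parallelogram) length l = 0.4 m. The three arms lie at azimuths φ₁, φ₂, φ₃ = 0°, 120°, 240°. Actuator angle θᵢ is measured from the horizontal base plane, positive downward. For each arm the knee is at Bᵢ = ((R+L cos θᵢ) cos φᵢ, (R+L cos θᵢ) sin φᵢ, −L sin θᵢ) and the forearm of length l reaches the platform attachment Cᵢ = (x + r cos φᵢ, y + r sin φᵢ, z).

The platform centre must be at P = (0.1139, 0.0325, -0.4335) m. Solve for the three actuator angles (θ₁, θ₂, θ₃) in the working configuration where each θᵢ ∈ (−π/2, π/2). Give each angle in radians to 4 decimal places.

φ1=0.0° → target in arm frame (0.1139, 0.0325)
  A cos θ + B sin θ = C:  -0.0139·cos θ + -0.4335·sin θ = -0.1959
  θ1 = atan2(B,A) + arccos(C/0.4337) = 0.4365
rotate P by −φ2: (-0.0288, -0.1149, -0.4335)
  A=0.1288, B=-0.4335, C=(l²−L²−A²−y'²−z²)/(2L)=-0.3386
  γ=atan2(-0.4335,0.1288)=-1.2820;  ψ=arccos(-0.7487)=2.4168;  θ2=γ+ψ≈1.1348
φ3=240.0° → target in arm frame (-0.0851, 0.0824)
  A=0.1851, B=-0.4335, C=(l²−L²−A²−y'²−z²)/(2L)=-0.3949
  θ3 = atan2(B,A) + arccos(C/0.4714) = 1.3966

θ₁ = 0.4365, θ₂ = 1.1348, θ₃ = 1.3966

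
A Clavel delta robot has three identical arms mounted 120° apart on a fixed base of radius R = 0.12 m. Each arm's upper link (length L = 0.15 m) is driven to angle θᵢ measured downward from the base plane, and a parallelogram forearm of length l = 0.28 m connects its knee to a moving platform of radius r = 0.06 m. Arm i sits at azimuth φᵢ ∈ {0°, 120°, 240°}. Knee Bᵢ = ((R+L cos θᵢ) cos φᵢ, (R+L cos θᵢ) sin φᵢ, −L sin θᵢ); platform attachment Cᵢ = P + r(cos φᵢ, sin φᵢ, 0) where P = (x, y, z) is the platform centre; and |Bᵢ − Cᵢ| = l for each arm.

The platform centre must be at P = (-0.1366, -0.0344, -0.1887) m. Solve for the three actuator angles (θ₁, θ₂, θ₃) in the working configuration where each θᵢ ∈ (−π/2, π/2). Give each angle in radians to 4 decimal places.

θ₁ = 1.0473, θ₂ = 0.0876, θ₃ = -0.3490

φ1=0.0° → target in arm frame (-0.1366, -0.0344)
  A cos θ + B sin θ = C:  0.1966·cos θ + -0.1887·sin θ = -0.0651
  √(A²+B²)=0.2725;  θ1 = -0.7649+1.8122 ≈ 1.0473
rotate P by −φ2: (0.0385, 0.1355, -0.1887)
  A=0.0215, B=-0.1887, C=(l²−L²−A²−y'²−z²)/(2L)=0.0049
  γ=atan2(-0.1887,0.0215)=-1.4574;  ψ=arccos(0.0258)=1.5450;  θ2=γ+ψ≈0.0876
rotate P by −φ3: (0.0981, -0.1011, -0.1887)
  A=-0.0381, B=-0.1887, C=(l²−L²−A²−y'²−z²)/(2L)=0.0287
  γ=atan2(-0.1887,-0.0381)=-1.7700;  ψ=arccos(0.1493)=1.4210;  θ3=γ+ψ≈-0.3490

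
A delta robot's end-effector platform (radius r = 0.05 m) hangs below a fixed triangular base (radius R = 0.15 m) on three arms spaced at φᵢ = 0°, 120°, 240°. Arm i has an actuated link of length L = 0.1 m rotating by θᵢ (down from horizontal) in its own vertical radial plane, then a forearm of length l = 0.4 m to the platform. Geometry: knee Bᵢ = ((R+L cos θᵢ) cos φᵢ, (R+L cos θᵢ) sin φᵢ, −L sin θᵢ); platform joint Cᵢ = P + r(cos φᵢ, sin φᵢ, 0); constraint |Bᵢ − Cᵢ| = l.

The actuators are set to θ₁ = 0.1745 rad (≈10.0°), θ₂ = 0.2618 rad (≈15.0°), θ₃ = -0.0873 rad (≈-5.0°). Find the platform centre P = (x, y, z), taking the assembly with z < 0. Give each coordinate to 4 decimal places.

(-0.0102, -0.0368, -0.3566)

φ1=0.0°: virtual centre (0.1985, 0.0000, -0.0174), radius l
φ2=120.0°: virtual centre (-0.0983, 0.1703, -0.0259), radius l
φ3=240.0°: virtual centre (-0.0998, -0.1729, 0.0087), radius l
subtract pairs → two planes through P
linear system: -0.5936x+0.3405y = -0.0004−-0.0170z; -0.5966x+-0.3458y = 0.0002−0.0522z
det = 0.4084;  x = 0.0001+0.0291z,  y = -0.0009+0.1007z
into |P−centre ₁|² = l²: 1.0110z² + 0.0230z + -0.1204 = 0;  Δ = 0.4872;  z = -0.3566 or 0.3338 → z<0 root = -0.3566
x = -0.0102, y = -0.0368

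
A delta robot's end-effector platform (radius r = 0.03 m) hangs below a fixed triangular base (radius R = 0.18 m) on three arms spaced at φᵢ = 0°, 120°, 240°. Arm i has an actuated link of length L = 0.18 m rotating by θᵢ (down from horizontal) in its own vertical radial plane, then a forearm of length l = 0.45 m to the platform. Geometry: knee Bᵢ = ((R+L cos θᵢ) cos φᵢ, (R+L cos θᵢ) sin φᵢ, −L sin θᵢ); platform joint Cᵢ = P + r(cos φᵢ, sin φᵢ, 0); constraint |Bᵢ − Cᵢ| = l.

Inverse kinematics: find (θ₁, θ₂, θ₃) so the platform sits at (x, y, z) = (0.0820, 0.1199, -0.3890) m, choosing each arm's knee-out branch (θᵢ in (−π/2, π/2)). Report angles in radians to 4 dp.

arm 1 (φ=0.0°): x'=0.0820, y'=0.1199
  A=0.0680, B=-0.3890, C=(l²−L²−A²−y'²−z²)/(2L)=-0.0006
  γ=atan2(-0.3890,0.0680)=-1.3977;  ψ=arccos(-0.0016)=1.5724;  θ1=γ+ψ≈0.1746
arm 2 (φ=120.0°): x'=0.0628, y'=-0.1310
  e−x'=0.0872;  (l²−L²−(e−x')²−y'²−z²)/2L = -0.0166
  √(A²+B²)=0.3986;  θ2 = -1.3504+1.6124 ≈ 0.2620
φ3=240.0° → target in arm frame (-0.1448, 0.0111)
  A=0.2948, B=-0.3890, C=(l²−L²−A²−y'²−z²)/(2L)=-0.1896
  √(A²+B²)=0.4881;  θ3 = -0.9222+1.9698 ≈ 1.0476

θ₁ = 0.1746, θ₂ = 0.2620, θ₃ = 1.0476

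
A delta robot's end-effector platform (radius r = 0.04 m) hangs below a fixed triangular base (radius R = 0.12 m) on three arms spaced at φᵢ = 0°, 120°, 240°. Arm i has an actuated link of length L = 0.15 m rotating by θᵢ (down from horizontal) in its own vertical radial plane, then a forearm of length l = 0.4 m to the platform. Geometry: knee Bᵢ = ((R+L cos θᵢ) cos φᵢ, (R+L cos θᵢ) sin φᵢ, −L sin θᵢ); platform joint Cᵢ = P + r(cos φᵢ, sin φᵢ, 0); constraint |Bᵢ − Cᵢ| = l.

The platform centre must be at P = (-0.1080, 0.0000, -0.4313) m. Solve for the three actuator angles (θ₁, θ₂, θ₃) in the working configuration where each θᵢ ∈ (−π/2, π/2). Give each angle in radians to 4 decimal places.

φ1=0.0° → target in arm frame (-0.1080, 0.0000)
  A=0.1880, B=-0.4313, C=(l²−L²−A²−y'²−z²)/(2L)=-0.2795
  √(A²+B²)=0.4705;  θ1 = -1.1597+2.2070 ≈ 1.0473
φ2=120.0° → target in arm frame (0.0540, 0.0935)
  e−x'=0.0260;  (l²−L²−(e−x')²−y'²−z²)/2L = -0.1931
  θ2 = atan2(B,A) + arccos(C/0.4321) = 0.5236
rotate P by −φ3: (0.0540, -0.0935, -0.4313)
  A cos θ + B sin θ = C:  0.0260·cos θ + -0.4313·sin θ = -0.1931
  θ3 = atan2(B,A) + arccos(C/0.4321) = 0.5236

θ₁ = 1.0473, θ₂ = 0.5236, θ₃ = 0.5236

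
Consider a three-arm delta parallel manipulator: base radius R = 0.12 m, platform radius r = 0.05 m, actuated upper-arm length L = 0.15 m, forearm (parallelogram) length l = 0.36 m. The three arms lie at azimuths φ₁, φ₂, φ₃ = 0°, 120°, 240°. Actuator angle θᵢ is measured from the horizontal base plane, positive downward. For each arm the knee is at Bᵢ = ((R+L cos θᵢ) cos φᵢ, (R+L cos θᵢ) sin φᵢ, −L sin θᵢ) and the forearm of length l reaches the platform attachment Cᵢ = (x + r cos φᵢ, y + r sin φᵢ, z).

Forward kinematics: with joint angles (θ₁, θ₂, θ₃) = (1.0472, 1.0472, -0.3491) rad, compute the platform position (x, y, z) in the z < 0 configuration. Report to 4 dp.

(-0.1068, -0.1850, -0.3087)

φ1=0.0°: virtual centre (0.1450, 0.0000, -0.1299), radius l
φ2=120.0°: virtual centre (-0.0725, 0.1256, -0.1299), radius l
φ3=240.0°: virtual centre (-0.1055, -0.1827, 0.0513), radius l
subtract pairs → two planes through P
plane₁₂: -0.4350x+0.2511y+0.0000z = 0.0000
Cramer: x(z) = -0.0081+0.3197z;  y(z) = -0.0141+0.5537z
into |P−O₁|² = l²: 1.4087z² + 0.1463z + -0.0891 = 0;  Δ = 0.5233;  z = -0.3087 or 0.2048 → z<0 root = -0.3087
x = -0.1068, y = -0.1850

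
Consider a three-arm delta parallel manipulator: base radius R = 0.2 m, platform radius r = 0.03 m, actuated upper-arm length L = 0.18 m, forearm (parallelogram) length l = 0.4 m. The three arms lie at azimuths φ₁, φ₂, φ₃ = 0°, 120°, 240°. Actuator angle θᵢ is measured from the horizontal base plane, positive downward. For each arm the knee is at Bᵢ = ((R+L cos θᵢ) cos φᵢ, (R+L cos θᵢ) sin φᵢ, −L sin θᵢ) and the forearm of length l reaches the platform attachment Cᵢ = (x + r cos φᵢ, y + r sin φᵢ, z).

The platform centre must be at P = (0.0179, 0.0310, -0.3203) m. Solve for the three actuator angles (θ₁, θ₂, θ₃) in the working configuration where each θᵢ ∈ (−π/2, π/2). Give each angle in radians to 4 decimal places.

θ₁ = 0.4362, θ₂ = 0.4362, θ₃ = 0.6980

φ1=0.0° → target in arm frame (0.0179, 0.0310)
  e−x'=0.1521;  (l²−L²−(e−x')²−y'²−z²)/2L = 0.0025
  γ=atan2(-0.3203,0.1521)=-1.1275;  ψ=arccos(0.0071)=1.5636;  θ1=γ+ψ≈0.4362
φ2=120.0° → target in arm frame (0.0179, -0.0310)
  A cos θ + B sin θ = C:  0.1521·cos θ + -0.3203·sin θ = 0.0025
  √(A²+B²)=0.3546;  θ2 = -1.1274+1.5637 ≈ 0.4362
rotate P by −φ3: (-0.0358, 0.0000, -0.3203)
  A=0.2058, B=-0.3203, C=(l²−L²−A²−y'²−z²)/(2L)=-0.0482
  √(A²+B²)=0.3807;  θ3 = -0.9997+1.6977 ≈ 0.6980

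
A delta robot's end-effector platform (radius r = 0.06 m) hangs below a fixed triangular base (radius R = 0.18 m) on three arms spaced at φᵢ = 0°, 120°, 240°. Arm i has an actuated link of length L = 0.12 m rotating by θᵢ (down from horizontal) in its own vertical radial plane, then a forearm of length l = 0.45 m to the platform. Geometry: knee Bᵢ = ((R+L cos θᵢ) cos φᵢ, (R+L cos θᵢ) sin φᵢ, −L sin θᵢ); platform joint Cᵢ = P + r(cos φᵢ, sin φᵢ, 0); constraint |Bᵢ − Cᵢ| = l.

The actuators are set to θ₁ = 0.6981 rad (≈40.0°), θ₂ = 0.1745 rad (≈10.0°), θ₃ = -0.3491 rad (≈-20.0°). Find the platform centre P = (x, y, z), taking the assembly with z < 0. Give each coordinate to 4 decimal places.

(-0.1109, -0.0576, -0.3853)

φ1=0.0°: virtual centre (0.2119, 0.0000, -0.0771), radius l
φ2=120.0°: virtual centre (-0.1191, 0.2063, -0.0208), radius l
S3 = (0.2328·cos240.0°, 0.2328·sin240.0°, 0.0410) = (-0.1164, -0.2016, 0.0410)
subtract pairs → two planes through P
[-0.6620 0.4125 0.1126]·P = 0.0063;  [-0.6566 -0.4032 0.2364]·P = 0.0050
det = 0.5378;  x = -0.0086+0.2657z,  y = 0.0015+0.1535z
into |P−S₁|² = l²: 1.0942z² + 0.0376z + -0.1479 = 0;  Δ = 0.6489;  z = -0.3853 or 0.3509 → z<0 root = -0.3853
x = -0.1109, y = -0.0576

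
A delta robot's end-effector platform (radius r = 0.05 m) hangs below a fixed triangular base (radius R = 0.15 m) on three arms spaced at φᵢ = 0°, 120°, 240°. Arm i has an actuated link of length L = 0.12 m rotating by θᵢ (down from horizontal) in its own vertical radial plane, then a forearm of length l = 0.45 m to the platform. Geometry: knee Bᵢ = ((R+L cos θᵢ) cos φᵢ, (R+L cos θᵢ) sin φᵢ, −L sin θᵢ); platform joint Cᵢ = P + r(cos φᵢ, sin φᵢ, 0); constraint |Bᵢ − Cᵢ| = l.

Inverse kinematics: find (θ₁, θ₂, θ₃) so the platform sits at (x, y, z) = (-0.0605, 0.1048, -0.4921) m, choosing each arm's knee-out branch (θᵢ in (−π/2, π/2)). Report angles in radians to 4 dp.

θ₁ = 1.1350, θ₂ = 0.4365, θ₃ = 1.1350

φ1=0.0° → target in arm frame (-0.0605, 0.1048)
  A=0.1605, B=-0.4921, C=(l²−L²−A²−y'²−z²)/(2L)=-0.3784
  √(A²+B²)=0.5176;  θ1 = -1.2555+2.3905 ≈ 1.1350
rotate P by −φ2: (0.1210, 0.0000, -0.4921)
  A cos θ + B sin θ = C:  -0.0210·cos θ + -0.4921·sin θ = -0.2271
  √(A²+B²)=0.4925;  θ2 = -1.6135+2.0500 ≈ 0.4365
arm 3 (φ=240.0°): x'=-0.0605, y'=-0.1048
  A cos θ + B sin θ = C:  0.1605·cos θ + -0.4921·sin θ = -0.3784
  θ3 = atan2(B,A) + arccos(C/0.5176) = 1.1350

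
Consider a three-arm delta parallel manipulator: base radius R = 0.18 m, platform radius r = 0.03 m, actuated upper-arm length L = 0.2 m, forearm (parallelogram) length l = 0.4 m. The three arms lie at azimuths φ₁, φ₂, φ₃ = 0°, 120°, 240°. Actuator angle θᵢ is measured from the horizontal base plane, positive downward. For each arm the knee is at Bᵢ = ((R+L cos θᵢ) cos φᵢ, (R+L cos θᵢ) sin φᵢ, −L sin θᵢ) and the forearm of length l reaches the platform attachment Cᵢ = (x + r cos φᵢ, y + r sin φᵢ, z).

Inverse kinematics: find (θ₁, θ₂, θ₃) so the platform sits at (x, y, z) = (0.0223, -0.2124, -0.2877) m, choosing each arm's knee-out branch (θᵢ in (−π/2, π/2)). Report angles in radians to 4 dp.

arm 1 (φ=0.0°): x'=0.0223, y'=-0.2124
  e−x'=0.1277;  (l²−L²−(e−x')²−y'²−z²)/2L = -0.0605
  γ=atan2(-0.2877,0.1277)=-1.1531;  ψ=arccos(-0.1921)=1.7641;  θ1=γ+ψ≈0.6111
rotate P by −φ2: (-0.1951, 0.0869, -0.2877)
  A=0.3451, B=-0.2877, C=(l²−L²−A²−y'²−z²)/(2L)=-0.2235
  θ2 = atan2(B,A) + arccos(C/0.4493) = 1.3966
φ3=240.0° → target in arm frame (0.1728, 0.1255)
  A cos θ + B sin θ = C:  -0.0228·cos θ + -0.2877·sin θ = 0.0524
  √(A²+B²)=0.2886;  θ3 = -1.6499+1.3883 ≈ -0.2616

θ₁ = 0.6111, θ₂ = 1.3966, θ₃ = -0.2616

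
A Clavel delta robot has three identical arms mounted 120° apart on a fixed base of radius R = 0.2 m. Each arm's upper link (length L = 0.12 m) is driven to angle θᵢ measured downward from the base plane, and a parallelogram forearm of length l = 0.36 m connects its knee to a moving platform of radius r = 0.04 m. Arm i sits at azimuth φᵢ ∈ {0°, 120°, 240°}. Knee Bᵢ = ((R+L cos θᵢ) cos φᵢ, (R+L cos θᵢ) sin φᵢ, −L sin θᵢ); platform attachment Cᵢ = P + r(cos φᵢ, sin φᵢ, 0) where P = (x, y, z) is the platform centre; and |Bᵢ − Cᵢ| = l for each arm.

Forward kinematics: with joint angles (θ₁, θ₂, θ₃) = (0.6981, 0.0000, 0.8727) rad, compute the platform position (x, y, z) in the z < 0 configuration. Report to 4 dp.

arm 1 at φ=0.0°: (R−r)+L cos θ1 = 0.2519;  O1 = (0.2519, 0.0000, -0.0771)
O2 = (0.2800·cos120.0°, 0.2800·sin120.0°, 0.0000) = (-0.1400, 0.2425, 0.0000)
O3 = (0.2371·cos240.0°, 0.2371·sin240.0°, -0.0919) = (-0.1186, -0.2054, -0.0919)
|O₂|²−|O₁|² = 0.0090;  |O₃|²−|O₁|² = -0.0047
linear system: -0.7839x+0.4850y = 0.0090−0.1543z; -0.7410x+-0.4107y = -0.0047−-0.0296z
Cramer: x(z) = -0.0020+0.0719z;  y(z) = 0.0152-0.2018z
quadratic in z: (1.0459)z²+(0.1116)z+(-0.0589)=0, √Δ=0.5089 → z ∈ {-0.2966, 0.1899}; z = -0.2966 (taking z<0)
x = -0.0234, y = 0.0751

(-0.0234, 0.0751, -0.2966)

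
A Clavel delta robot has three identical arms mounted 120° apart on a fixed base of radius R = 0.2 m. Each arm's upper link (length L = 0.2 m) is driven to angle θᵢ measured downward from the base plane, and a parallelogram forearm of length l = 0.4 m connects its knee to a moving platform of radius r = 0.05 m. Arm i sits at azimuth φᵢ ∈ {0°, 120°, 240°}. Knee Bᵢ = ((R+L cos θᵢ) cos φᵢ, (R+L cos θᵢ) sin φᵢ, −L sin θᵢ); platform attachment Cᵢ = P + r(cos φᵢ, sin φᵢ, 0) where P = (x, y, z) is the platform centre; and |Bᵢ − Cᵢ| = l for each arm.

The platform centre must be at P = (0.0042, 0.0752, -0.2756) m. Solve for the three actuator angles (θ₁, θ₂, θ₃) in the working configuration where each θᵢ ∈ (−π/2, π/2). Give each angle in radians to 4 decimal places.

θ₁ = 0.3488, θ₂ = 0.0001, θ₃ = 0.6981

φ1=0.0° → target in arm frame (0.0042, 0.0752)
  A=0.1458, B=-0.2756, C=(l²−L²−A²−y'²−z²)/(2L)=0.0428
  √(A²+B²)=0.3118;  θ1 = -1.0842+1.4330 ≈ 0.3488
rotate P by −φ2: (0.0630, -0.0412, -0.2756)
  A=0.0870, B=-0.2756, C=(l²−L²−A²−y'²−z²)/(2L)=0.0869
  θ2 = atan2(B,A) + arccos(C/0.2890) = 0.0001
φ3=240.0° → target in arm frame (-0.0672, -0.0340)
  A cos θ + B sin θ = C:  0.2172·cos θ + -0.2756·sin θ = -0.0107
  γ=atan2(-0.2756,0.2172)=-0.9033;  ψ=arccos(-0.0306)=1.6014;  θ3=γ+ψ≈0.6981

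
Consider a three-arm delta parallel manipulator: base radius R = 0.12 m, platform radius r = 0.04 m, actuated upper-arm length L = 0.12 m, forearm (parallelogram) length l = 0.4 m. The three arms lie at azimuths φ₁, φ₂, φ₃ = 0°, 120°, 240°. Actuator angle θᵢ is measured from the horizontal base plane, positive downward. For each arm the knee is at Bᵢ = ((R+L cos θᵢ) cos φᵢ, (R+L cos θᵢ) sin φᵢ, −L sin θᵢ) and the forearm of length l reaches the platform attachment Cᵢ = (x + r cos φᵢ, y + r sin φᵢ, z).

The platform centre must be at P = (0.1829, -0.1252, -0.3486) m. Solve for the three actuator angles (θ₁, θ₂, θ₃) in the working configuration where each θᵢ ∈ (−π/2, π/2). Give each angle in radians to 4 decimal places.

θ₁ = -0.2620, θ₂ = 1.3090, θ₃ = 0.5236

φ1=0.0° → target in arm frame (0.1829, -0.1252)
  A=-0.1029, B=-0.3486, C=(l²−L²−A²−y'²−z²)/(2L)=-0.0091
  γ=atan2(-0.3486,-0.1029)=-1.8578;  ψ=arccos(-0.0251)=1.5959;  θ1=γ+ψ≈-0.2620
arm 2 (φ=120.0°): x'=-0.1999, y'=-0.0958
  e−x'=0.2799;  (l²−L²−(e−x')²−y'²−z²)/2L = -0.2643
  √(A²+B²)=0.4470;  θ2 = -0.8943+2.2033 ≈ 1.3090
rotate P by −φ3: (0.0170, 0.2210, -0.3486)
  e−x'=0.0630;  (l²−L²−(e−x')²−y'²−z²)/2L = -0.1197
  √(A²+B²)=0.3543;  θ3 = -1.3919+1.9155 ≈ 0.5236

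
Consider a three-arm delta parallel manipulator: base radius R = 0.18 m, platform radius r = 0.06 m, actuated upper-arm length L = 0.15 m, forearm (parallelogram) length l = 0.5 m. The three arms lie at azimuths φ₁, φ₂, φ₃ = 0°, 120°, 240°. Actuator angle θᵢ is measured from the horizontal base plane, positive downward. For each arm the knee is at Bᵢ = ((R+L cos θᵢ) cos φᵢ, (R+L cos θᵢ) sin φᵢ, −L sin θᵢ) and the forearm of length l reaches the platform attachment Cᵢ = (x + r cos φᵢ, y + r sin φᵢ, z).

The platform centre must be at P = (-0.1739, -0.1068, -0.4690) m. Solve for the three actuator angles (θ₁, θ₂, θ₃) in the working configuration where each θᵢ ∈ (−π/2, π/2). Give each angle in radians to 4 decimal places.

rotate P by −φ1: (-0.1739, -0.1068, -0.4690)
  A=0.2939, B=-0.4690, C=(l²−L²−A²−y'²−z²)/(2L)=-0.3008
  θ1 = atan2(B,A) + arccos(C/0.5535) = 1.1344
φ2=120.0° → target in arm frame (-0.0055, 0.2040)
  e−x'=0.1255;  (l²−L²−(e−x')²−y'²−z²)/2L = -0.1661
  √(A²+B²)=0.4855;  θ2 = -1.3092+1.9200 ≈ 0.6108
rotate P by −φ3: (0.1794, -0.0972, -0.4690)
  A=-0.0594, B=-0.4690, C=(l²−L²−A²−y'²−z²)/(2L)=-0.0181
  θ3 = atan2(B,A) + arccos(C/0.4728) = -0.0877

θ₁ = 1.1344, θ₂ = 0.6108, θ₃ = -0.0877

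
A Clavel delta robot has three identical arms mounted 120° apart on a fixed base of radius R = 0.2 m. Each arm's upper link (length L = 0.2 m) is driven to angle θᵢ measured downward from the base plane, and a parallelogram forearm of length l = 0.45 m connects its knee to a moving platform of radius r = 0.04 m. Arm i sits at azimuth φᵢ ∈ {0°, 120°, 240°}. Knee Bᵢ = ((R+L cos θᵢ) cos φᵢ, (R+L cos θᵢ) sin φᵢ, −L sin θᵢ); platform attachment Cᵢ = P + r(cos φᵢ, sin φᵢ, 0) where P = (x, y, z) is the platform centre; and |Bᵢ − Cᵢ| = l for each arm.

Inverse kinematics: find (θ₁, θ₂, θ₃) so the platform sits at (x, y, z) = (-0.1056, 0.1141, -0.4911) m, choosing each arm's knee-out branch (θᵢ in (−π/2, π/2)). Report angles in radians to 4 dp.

rotate P by −φ1: (-0.1056, 0.1141, -0.4911)
  e−x'=0.2656;  (l²−L²−(e−x')²−y'²−z²)/2L = -0.4056
  γ=atan2(-0.4911,0.2656)=-1.0750;  ψ=arccos(-0.7265)=2.3840;  θ1=γ+ψ≈1.3089
arm 2 (φ=120.0°): x'=0.1516, y'=0.0344
  A=0.0084, B=-0.4911, C=(l²−L²−A²−y'²−z²)/(2L)=-0.1998
  γ=atan2(-0.4911,0.0084)=-1.5537;  ψ=arccos(-0.4068)=1.9898;  θ2=γ+ψ≈0.4361
φ3=240.0° → target in arm frame (-0.0460, -0.1485)
  e−x'=0.2060;  (l²−L²−(e−x')²−y'²−z²)/2L = -0.3579
  γ=atan2(-0.4911,0.2060)=-1.1736;  ψ=arccos(-0.6721)=2.3078;  θ3=γ+ψ≈1.1342

θ₁ = 1.3089, θ₂ = 0.4361, θ₃ = 1.1342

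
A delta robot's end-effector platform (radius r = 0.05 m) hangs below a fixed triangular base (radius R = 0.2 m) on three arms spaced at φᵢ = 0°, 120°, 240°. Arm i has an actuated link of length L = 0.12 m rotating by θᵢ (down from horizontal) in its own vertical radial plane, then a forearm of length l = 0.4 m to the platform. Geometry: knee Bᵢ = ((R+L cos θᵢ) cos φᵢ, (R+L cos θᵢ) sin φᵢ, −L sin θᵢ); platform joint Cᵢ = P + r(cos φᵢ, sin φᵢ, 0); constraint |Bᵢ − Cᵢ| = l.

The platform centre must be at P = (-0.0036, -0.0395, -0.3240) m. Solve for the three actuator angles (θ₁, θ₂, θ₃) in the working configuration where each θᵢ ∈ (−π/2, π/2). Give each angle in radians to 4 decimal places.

θ₁ = 0.2619, θ₂ = 0.4362, θ₃ = 0.0001

arm 1 (φ=0.0°): x'=-0.0036, y'=-0.0395
  A=0.1536, B=-0.3240, C=(l²−L²−A²−y'²−z²)/(2L)=0.0645
  √(A²+B²)=0.3586;  θ1 = -1.1281+1.3900 ≈ 0.2619
φ2=120.0° → target in arm frame (-0.0324, 0.0229)
  A cos θ + B sin θ = C:  0.1824·cos θ + -0.3240·sin θ = 0.0285
  θ2 = atan2(B,A) + arccos(C/0.3718) = 0.4362
arm 3 (φ=240.0°): x'=0.0360, y'=0.0166
  A=0.1140, B=-0.3240, C=(l²−L²−A²−y'²−z²)/(2L)=0.1140
  θ3 = atan2(B,A) + arccos(C/0.3435) = 0.0001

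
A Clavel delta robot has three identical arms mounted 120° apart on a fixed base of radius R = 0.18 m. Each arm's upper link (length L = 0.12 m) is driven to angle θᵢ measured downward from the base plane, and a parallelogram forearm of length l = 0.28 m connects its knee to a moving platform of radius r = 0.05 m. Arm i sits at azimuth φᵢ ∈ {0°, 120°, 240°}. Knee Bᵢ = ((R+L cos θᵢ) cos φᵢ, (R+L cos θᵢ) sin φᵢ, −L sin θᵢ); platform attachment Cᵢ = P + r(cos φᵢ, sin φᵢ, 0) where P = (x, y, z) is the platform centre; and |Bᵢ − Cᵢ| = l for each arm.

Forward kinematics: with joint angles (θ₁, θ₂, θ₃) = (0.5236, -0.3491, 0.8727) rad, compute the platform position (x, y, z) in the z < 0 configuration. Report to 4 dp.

(-0.0110, 0.0713, -0.1755)

arm 1 at φ=0.0°: e+L cos θ1 = 0.2339;  centre 1 = (0.2339, 0.0000, -0.0600)
centre 2 = (0.2428·cos120.0°, 0.2428·sin120.0°, 0.0410) = (-0.1214, 0.2102, 0.0410)
φ3=240.0°: virtual centre (-0.1036, -0.1794, -0.0919), radius l
|centre ₂|²−|centre ₁|² = 0.0023;  |centre ₃|²−|centre ₁|² = -0.0070
plane₁₂: -0.7106x+0.4205y+0.2021z = 0.0023
Cramer: x(z) = 0.0039+0.0847z;  y(z) = 0.0121-0.3374z
quadratic in z: (1.1210)z²+(0.0729)z+(-0.0217)=0, √Δ=0.3207 → z ∈ {-0.1755, 0.1105}; z = -0.1755 (taking z<0)
x = -0.0110, y = 0.0713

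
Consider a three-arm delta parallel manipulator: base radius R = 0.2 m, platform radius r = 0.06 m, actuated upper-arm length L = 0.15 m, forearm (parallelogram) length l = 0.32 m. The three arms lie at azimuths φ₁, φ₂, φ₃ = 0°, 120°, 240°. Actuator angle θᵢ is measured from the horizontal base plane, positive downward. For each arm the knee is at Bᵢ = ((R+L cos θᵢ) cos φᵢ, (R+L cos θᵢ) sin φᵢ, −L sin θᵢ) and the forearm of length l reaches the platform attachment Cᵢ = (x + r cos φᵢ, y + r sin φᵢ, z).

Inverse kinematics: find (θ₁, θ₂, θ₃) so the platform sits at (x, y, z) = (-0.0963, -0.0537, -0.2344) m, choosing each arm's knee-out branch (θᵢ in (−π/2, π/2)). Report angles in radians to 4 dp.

θ₁ = 1.1344, θ₂ = 0.6109, θ₃ = -0.0876

arm 1 (φ=0.0°): x'=-0.0963, y'=-0.0537
  A cos θ + B sin θ = C:  0.2363·cos θ + -0.2344·sin θ = -0.1125
  γ=atan2(-0.2344,0.2363)=-0.7814;  ψ=arccos(-0.3382)=1.9157;  θ1=γ+ψ≈1.1344
rotate P by −φ2: (0.0016, 0.1102, -0.2344)
  A=0.1384, B=-0.2344, C=(l²−L²−A²−y'²−z²)/(2L)=-0.0211
  √(A²+B²)=0.2722;  θ2 = -1.0376+1.6485 ≈ 0.6109
rotate P by −φ3: (0.0947, -0.0565, -0.2344)
  e−x'=0.0453;  (l²−L²−(e−x')²−y'²−z²)/2L = 0.0657
  θ3 = atan2(B,A) + arccos(C/0.2387) = -0.0876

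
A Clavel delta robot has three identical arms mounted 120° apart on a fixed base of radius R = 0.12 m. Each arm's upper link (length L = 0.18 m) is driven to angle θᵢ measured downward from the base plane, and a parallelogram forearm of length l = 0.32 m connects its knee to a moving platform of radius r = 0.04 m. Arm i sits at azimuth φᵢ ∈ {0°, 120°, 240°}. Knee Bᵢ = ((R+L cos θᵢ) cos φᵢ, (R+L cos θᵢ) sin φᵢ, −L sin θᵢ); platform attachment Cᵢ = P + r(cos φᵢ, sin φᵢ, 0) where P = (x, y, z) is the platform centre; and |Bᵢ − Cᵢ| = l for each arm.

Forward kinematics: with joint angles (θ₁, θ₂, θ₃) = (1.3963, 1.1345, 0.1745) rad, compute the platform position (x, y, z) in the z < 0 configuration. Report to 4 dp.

(-0.1352, -0.1276, -0.3367)

φ1=0.0°: virtual centre (0.1113, 0.0000, -0.1773), radius l
centre 2 = (0.1561·cos120.0°, 0.1561·sin120.0°, -0.1631) = (-0.0780, 0.1352, -0.1631)
φ3=240.0°: virtual centre (-0.1286, -0.2228, -0.0313), radius l
eliminate P² terms by subtracting sphere 1 from 2 and 3
[-0.3786 0.2703 0.0283]·P = 0.0072;  [-0.4798 -0.4456 0.2920]·P = 0.0234
det = 0.2984;  x = -0.0319+0.3068z,  y = -0.0181+0.3251z
quadratic in z: (1.1998)z²+(0.2549)z+(-0.0502)=0, √Δ=0.5529 → z ∈ {-0.3367, 0.1242}; z = -0.3367 (taking z<0)
x = -0.1352, y = -0.1276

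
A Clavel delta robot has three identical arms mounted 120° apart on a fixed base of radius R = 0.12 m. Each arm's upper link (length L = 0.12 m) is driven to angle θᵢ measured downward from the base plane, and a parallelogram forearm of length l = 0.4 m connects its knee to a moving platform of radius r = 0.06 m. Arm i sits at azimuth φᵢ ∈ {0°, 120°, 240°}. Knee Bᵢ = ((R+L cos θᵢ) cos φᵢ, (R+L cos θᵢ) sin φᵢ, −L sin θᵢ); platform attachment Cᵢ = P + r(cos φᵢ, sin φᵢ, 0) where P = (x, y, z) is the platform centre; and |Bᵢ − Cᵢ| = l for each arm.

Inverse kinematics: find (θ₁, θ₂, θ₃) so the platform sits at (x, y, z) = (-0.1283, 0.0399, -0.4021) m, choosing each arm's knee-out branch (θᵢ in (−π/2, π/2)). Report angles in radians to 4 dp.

θ₁ = 0.9600, θ₂ = 0.1744, θ₃ = 0.4365

arm 1 (φ=0.0°): x'=-0.1283, y'=0.0399
  A=0.1883, B=-0.4021, C=(l²−L²−A²−y'²−z²)/(2L)=-0.2214
  θ1 = atan2(B,A) + arccos(C/0.4440) = 0.9600
rotate P by −φ2: (0.0987, 0.0912, -0.4021)
  A=-0.0387, B=-0.4021, C=(l²−L²−A²−y'²−z²)/(2L)=-0.1079
  γ=atan2(-0.4021,-0.0387)=-1.6668;  ψ=arccos(-0.2671)=1.8412;  θ2=γ+ψ≈0.1744
rotate P by −φ3: (0.0296, -0.1311, -0.4021)
  e−x'=0.0304;  (l²−L²−(e−x')²−y'²−z²)/2L = -0.1424
  √(A²+B²)=0.4032;  θ3 = -1.4953+1.9318 ≈ 0.4365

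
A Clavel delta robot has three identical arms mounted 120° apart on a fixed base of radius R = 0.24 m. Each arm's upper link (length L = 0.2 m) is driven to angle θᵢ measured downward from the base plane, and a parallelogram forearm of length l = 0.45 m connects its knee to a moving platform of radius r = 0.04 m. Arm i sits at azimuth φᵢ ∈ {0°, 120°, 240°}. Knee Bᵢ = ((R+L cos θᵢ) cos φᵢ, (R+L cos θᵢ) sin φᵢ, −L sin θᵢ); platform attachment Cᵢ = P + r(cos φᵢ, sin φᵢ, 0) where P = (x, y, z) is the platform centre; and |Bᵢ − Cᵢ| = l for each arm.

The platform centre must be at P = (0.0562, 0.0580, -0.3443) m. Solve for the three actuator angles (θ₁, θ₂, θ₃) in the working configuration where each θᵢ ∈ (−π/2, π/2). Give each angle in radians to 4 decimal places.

θ₁ = 0.2618, θ₂ = 0.4363, θ₃ = 0.8724

arm 1 (φ=0.0°): x'=0.0562, y'=0.0580
  A cos θ + B sin θ = C:  0.1438·cos θ + -0.3443·sin θ = 0.0498
  θ1 = atan2(B,A) + arccos(C/0.3731) = 0.2618
φ2=120.0° → target in arm frame (0.0221, -0.0777)
  e−x'=0.1779;  (l²−L²−(e−x')²−y'²−z²)/2L = 0.0157
  γ=atan2(-0.3443,0.1779)=-1.0939;  ψ=arccos(0.0406)=1.5302;  θ2=γ+ψ≈0.4363
arm 3 (φ=240.0°): x'=-0.0783, y'=0.0197
  e−x'=0.2783;  (l²−L²−(e−x')²−y'²−z²)/2L = -0.0847
  √(A²+B²)=0.4427;  θ3 = -0.8910+1.7634 ≈ 0.8724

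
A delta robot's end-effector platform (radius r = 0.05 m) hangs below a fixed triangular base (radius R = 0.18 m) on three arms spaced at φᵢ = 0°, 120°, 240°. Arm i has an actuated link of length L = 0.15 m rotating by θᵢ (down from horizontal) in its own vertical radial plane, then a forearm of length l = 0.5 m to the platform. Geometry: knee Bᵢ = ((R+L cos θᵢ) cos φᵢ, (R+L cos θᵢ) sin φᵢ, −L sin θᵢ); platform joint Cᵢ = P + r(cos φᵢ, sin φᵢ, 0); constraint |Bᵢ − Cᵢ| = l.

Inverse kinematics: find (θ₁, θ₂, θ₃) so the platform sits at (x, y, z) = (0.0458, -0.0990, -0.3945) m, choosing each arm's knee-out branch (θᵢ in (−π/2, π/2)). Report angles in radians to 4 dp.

rotate P by −φ1: (0.0458, -0.0990, -0.3945)
  e−x'=0.0842;  (l²−L²−(e−x')²−y'²−z²)/2L = 0.1833
  √(A²+B²)=0.4034;  θ1 = -1.3605+1.0992 ≈ -0.2613
φ2=120.0° → target in arm frame (-0.1086, 0.0098)
  A cos θ + B sin θ = C:  0.2386·cos θ + -0.3945·sin θ = 0.0494
  θ2 = atan2(B,A) + arccos(C/0.4611) = 0.4366
arm 3 (φ=240.0°): x'=0.0628, y'=0.0892
  A cos θ + B sin θ = C:  0.0672·cos θ + -0.3945·sin θ = 0.1980
  θ3 = atan2(B,A) + arccos(C/0.4002) = -0.3490

θ₁ = -0.2613, θ₂ = 0.4366, θ₃ = -0.3490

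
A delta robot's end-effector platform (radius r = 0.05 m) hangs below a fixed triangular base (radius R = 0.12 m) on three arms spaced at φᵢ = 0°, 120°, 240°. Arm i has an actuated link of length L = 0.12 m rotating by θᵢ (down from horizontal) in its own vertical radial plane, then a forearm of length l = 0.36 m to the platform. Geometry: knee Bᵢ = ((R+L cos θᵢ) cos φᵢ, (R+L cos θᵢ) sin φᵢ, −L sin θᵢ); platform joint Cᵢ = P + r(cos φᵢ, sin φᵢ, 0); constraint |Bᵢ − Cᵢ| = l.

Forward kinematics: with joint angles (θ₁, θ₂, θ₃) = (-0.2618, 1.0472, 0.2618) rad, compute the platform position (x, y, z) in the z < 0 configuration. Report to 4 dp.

(0.1318, -0.1097, -0.3075)

φ1=0.0°: virtual centre (0.1859, 0.0000, 0.0311), radius l
S2 = (0.1300·cos120.0°, 0.1300·sin120.0°, -0.1039) = (-0.0650, 0.1126, -0.1039)
S3 = (0.1859·cos240.0°, 0.1859·sin240.0°, -0.0311) = (-0.0930, -0.1610, -0.0311)
subtract pairs → two planes through P
[-0.5018 0.2252 -0.2700]·P = -0.0078;  [-0.5577 -0.3220 -0.1242]·P = 0.0000
Cramer: x(z) = 0.0088-0.4001z;  y(z) = -0.0152+0.3072z
sphere 1 gives Az²+Bz+C=0 with A=1.2545, B=0.0703, C=-0.0970;  B²−4AC=0.4918;  roots -0.3075, 0.2515;  negative root z = -0.3075
x = 0.1318, y = -0.1097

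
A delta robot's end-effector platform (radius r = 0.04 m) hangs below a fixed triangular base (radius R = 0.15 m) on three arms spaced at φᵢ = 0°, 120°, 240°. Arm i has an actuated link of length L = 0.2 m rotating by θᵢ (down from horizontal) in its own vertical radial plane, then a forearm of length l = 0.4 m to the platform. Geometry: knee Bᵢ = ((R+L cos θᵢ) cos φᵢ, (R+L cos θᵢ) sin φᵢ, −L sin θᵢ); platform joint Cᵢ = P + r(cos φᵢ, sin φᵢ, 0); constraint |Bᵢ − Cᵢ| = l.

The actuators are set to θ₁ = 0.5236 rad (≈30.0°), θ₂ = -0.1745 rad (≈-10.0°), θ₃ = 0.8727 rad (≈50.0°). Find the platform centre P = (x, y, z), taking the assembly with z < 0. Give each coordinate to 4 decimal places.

S1 = (0.2832·cos0.0°, 0.2832·sin0.0°, -0.1000) = (0.2832, 0.0000, -0.1000)
arm 2 at φ=120.0°: e+L cos θ2 = 0.3070;  S2 = (-0.1535, 0.2658, 0.0347)
φ3=240.0°: virtual centre (-0.1193, -0.2066, -0.1532), radius l
subtract pairs → two planes through P
plane₁₂: -0.8734x+0.5317y+0.2694z = 0.0052
Cramer: x(z) = 0.0039+0.0694z;  y(z) = 0.0162-0.3928z
quadratic in z: (1.1591)z²+(0.1485)z+(-0.0717)=0, √Δ=0.5954 → z ∈ {-0.3209, 0.1928}; z = -0.3209 (taking z<0)
x = -0.0184, y = 0.1423

(-0.0184, 0.1423, -0.3209)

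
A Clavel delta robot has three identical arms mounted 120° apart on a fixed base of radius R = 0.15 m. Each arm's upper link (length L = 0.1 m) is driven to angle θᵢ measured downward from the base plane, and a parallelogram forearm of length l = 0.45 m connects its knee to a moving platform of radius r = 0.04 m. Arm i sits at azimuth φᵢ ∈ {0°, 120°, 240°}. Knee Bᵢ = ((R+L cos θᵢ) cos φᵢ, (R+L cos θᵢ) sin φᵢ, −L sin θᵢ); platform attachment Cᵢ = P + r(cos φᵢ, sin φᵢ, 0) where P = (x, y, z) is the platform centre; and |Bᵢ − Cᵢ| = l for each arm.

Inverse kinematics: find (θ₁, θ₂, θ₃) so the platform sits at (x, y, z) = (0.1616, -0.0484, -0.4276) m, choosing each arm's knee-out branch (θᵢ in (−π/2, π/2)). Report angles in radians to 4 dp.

θ₁ = -0.1741, θ₂ = 1.1352, θ₃ = 0.7859

rotate P by −φ1: (0.1616, -0.0484, -0.4276)
  A cos θ + B sin θ = C:  -0.0516·cos θ + -0.4276·sin θ = 0.0233
  θ1 = atan2(B,A) + arccos(C/0.4307) = -0.1741
rotate P by −φ2: (-0.1227, -0.1157, -0.4276)
  A cos θ + B sin θ = C:  0.2327·cos θ + -0.4276·sin θ = -0.2895
  θ2 = atan2(B,A) + arccos(C/0.4868) = 1.1352
rotate P by −φ3: (-0.0389, 0.1641, -0.4276)
  e−x'=0.1489;  (l²−L²−(e−x')²−y'²−z²)/2L = -0.1973
  γ=atan2(-0.4276,0.1489)=-1.2357;  ψ=arccos(-0.4357)=2.0216;  θ3=γ+ψ≈0.7859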